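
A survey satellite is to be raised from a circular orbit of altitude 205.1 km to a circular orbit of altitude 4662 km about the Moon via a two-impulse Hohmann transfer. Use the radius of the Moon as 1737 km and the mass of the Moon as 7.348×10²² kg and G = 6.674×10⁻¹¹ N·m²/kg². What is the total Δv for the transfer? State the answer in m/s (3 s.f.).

Δv_total ≈ 657 m/s

μ = GM = 6.674×10⁻¹¹ × 7.348×10²² = 4.904×10¹² m³/s².
r₁ = 1737 + 205.1 = 1942.1 km = 1.9421×10⁶ m.
r₂ = 1737 + 4662 = 6399.0 km = 6.3990×10⁶ m.
Transfer ellipse a_t = (r₁ + r₂)/2 = 4.171×10⁶ m.
At r₁: circular v_c1 = √(μ/r₁) = 1589 m/s; transfer-perilune v_p = √[μ(2/r₁ − 1/a_t)] = 1968 m/s.
Δv₁ = v_p − v_c1 = 379.3 m/s.
At r₂: circular v_c2 = √(μ/r₂) = 875.4 m/s; transfer-apolune v_a = √[μ(2/r₂ − 1/a_t)] = 597.4 m/s.
Δv₂ = v_c2 − v_a = 278.0 m/s.
Total Δv = Δv₁ + Δv₂ = 657.3 m/s.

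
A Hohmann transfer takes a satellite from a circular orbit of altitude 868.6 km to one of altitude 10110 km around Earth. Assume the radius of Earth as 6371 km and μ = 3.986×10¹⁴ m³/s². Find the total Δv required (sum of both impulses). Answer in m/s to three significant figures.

Δv_total ≈ 2400 m/s

r₁ = 6371 + 868.6 = 7239.6 km = 7.2396×10⁶ m.
r₂ = 6371 + 10110 = 16481 km = 1.6481×10⁷ m.
Transfer ellipse a_t = (r₁ + r₂)/2 = 1.186×10⁷ m.
At r₁: circular v_c1 = √(μ/r₁) = 7420 m/s; transfer-perigee v_p = √[μ(2/r₁ − 1/a_t)] = 8747 m/s.
Δv₁ = v_p − v_c1 = 1327 m/s.
At r₂: circular v_c2 = √(μ/r₂) = 4918 m/s; transfer-apogee v_a = √[μ(2/r₂ − 1/a_t)] = 3842 m/s.
Δv₂ = v_c2 − v_a = 1076 m/s.
Total Δv = Δv₁ + Δv₂ = 2402 m/s.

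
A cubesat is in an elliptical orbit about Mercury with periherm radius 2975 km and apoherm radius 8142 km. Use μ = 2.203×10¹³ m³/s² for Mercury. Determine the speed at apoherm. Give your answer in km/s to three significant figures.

v ≈ 1.20 km/s

Semi-major axis a = (r_p + r_a)/2 = 5558.5 km = 5.558×10⁶ m.
Vis-viva: v² = μ(2/r − 1/a) = 2.203×10¹³ × (2.456×10⁻⁷ − 1.799×10⁻⁷) = 1.448×10⁶ m²/s².
v = 1203 m/s = 1.203 km/s.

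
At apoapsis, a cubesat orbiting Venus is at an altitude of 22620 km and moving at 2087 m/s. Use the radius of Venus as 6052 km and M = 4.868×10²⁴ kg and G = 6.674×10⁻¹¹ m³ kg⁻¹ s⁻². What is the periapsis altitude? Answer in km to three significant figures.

periapsis altitude ≈ 770 km

μ = GM = 6.674×10⁻¹¹ × 4.868×10²⁴ = 3.249×10¹⁴ m³/s².
r_a = 6052 + 22620 = 28672 km = 2.867×10⁷ m.
Specific energy ε = v²/2 − μ/r = -9.153×10⁶ J/kg, so a = −μ/(2ε) = 1.775×10⁷ m.
The apsides satisfy r_p + r_a = 2a, so the periapsis radius is 2a − r_a = 6.822×10⁶ m = 6821.6 km.
Periapsis altitude = 6821.6 − 6052 = 769.60 km.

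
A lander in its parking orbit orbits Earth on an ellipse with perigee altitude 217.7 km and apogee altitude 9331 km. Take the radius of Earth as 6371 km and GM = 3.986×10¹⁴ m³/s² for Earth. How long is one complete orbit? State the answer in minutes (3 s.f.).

T ≈ 195 minutes

r_p = 6371 + 217.7 = 6588.7 km = 6.5887×10⁶ m.
r_a = 6371 + 9331 = 15702 km = 1.5702×10⁷ m.
Semi-major axis a = (r_p + r_a)/2 = (6588.7 + 15702)/2 = 11145 km = 1.115×10⁷ m.
By Kepler's third law T = 2π√(a³/μ) = 2π × 1.864×10³ = 1.171×10⁴ s.
= 195.2 minutes.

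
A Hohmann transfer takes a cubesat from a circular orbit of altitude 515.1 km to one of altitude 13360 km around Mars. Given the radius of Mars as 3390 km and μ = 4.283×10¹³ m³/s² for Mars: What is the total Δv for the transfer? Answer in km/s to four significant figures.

Δv_total ≈ 1.522 km/s

r₁ = 3390 + 515.1 = 3905.1 km = 3.9051×10⁶ m.
r₂ = 3390 + 13360 = 16750 km = 1.6750×10⁷ m.
Transfer ellipse a_t = (r₁ + r₂)/2 = 1.033×10⁷ m.
At r₁: circular v_c1 = √(μ/r₁) = 3312 m/s; transfer-periapsis v_p = √[μ(2/r₁ − 1/a_t)] = 4218 m/s.
Δv₁ = v_p − v_c1 = 905.9 m/s.
At r₂: circular v_c2 = √(μ/r₂) = 1599 m/s; transfer-apoapsis v_a = √[μ(2/r₂ − 1/a_t)] = 983.3 m/s.
Δv₂ = v_c2 − v_a = 615.8 m/s.
Total Δv = Δv₁ + Δv₂ = 1522 m/s = 1.522 km/s.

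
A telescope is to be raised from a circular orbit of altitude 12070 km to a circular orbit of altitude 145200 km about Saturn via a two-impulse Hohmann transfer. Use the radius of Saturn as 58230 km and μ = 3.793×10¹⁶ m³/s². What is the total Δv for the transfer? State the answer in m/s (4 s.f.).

Δv_total ≈ 8959 m/s

r₁ = 58230 + 12070 = 70300 km = 7.0300×10⁷ m.
r₂ = 58230 + 145200 = 203430 km = 2.0343×10⁸ m.
Transfer ellipse a_t = (r₁ + r₂)/2 = 1.369×10⁸ m.
At r₁: circular v_c1 = √(μ/r₁) = 23230 m/s; transfer-perikrone v_p = √[μ(2/r₁ − 1/a_t)] = 28320 m/s.
Δv₁ = v_p − v_c1 = 5091 m/s.
At r₂: circular v_c2 = √(μ/r₂) = 13650 m/s; transfer-apokrone v_a = √[μ(2/r₂ − 1/a_t)] = 9786 m/s.
Δv₂ = v_c2 − v_a = 3869 m/s.
Total Δv = Δv₁ + Δv₂ = 8959 m/s.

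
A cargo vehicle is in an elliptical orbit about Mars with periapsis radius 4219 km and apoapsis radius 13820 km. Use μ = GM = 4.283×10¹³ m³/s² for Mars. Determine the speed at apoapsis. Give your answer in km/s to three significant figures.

v ≈ 1.20 km/s

Semi-major axis a = (r_p + r_a)/2 = 9019.5 km = 9.020×10⁶ m.
Vis-viva: v² = μ(2/r − 1/a) = 4.283×10¹³ × (1.447×10⁻⁷ − 1.109×10⁻⁷) = 1.450×10⁶ m²/s².
v = 1204 m/s = 1.204 km/s.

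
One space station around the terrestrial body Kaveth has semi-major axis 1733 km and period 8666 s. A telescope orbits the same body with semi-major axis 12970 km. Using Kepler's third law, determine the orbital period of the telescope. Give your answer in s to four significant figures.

Kepler's third law: T² ∝ a³, so T₂ = T₁ (a₂/a₁)^(3/2).
a₂/a₁ = 7.484, (a₂/a₁)^(3/2) = 20.47.
T₂ = 8666 × 20.47 = 1.774×10⁵ s.

T₂ ≈ 1.774×10⁵ s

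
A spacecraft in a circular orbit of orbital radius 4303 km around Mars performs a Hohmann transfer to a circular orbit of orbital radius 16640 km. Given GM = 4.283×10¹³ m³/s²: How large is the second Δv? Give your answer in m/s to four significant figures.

Δv ≈ 575.9 m/s

r₁ = 4303 km = 4.303×10⁶ m.
r₂ = 16640 km = 1.664×10⁷ m.
Transfer ellipse a_t = (r₁ + r₂)/2 = 1.047×10⁷ m.
At r₁: circular v_c1 = √(μ/r₁) = 3155 m/s; transfer-periapsis v_p = √[μ(2/r₁ − 1/a_t)] = 3977 m/s.
At r₂: circular v_c2 = √(μ/r₂) = 1604 m/s; transfer-apoapsis v_a = √[μ(2/r₂ − 1/a_t)] = 1028 m/s.
Δv₂ = v_c2 − v_a = 575.9 m/s.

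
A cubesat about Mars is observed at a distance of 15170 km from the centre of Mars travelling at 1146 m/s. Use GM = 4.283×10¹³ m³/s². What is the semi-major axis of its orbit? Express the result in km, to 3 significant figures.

a ≈ 9880 km

r = 1.517×10⁷ m.
Specific orbital energy ε = v²/2 − μ/r = (1146)²/2 − 4.283×10¹³/1.517×10⁷ = -2.167×10⁶ J/kg.
Since ε = −μ/(2a), a = −μ/(2ε) = 9.884×10⁶ m = 9883.8 km.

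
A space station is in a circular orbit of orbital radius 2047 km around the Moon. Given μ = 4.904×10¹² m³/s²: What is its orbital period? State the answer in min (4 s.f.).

T ≈ 138.5 min

r = 2047 km = 2.047×10⁶ m.
Kepler's third law: T = 2π√(r³/μ) = 2π√((2.047×10⁶)³ / 4.904×10¹²).
r³/μ = 1.749×10⁶ s², so T = 2π × 1.323×10³ = 8.310×10³ s.
Converting: 8.310×10³ s ÷ 60.00 = 138.5 min.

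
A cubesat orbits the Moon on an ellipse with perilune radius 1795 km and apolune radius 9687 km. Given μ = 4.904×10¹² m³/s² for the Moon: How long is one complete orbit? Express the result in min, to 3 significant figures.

T ≈ 650 min

Semi-major axis a = (r_p + r_a)/2 = (1795.0 + 9687.0)/2 = 5741.0 km = 5.741×10⁶ m.
By Kepler's third law T = 2π√(a³/μ) = 2π × 6.212×10³ = 3.903×10⁴ s.
= 650.5 min.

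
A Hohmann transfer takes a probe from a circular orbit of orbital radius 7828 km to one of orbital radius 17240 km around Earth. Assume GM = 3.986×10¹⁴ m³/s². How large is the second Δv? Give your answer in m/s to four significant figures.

Δv ≈ 1008 m/s

r₁ = 7828 km = 7.828×10⁶ m.
r₂ = 17240 km = 1.724×10⁷ m.
Transfer ellipse a_t = (r₁ + r₂)/2 = 1.253×10⁷ m.
At r₁: circular v_c1 = √(μ/r₁) = 7136 m/s; transfer-perigee v_p = √[μ(2/r₁ − 1/a_t)] = 8369 m/s.
At r₂: circular v_c2 = √(μ/r₂) = 4808 m/s; transfer-apogee v_a = √[μ(2/r₂ − 1/a_t)] = 3800 m/s.
Δv₂ = v_c2 − v_a = 1008 m/s.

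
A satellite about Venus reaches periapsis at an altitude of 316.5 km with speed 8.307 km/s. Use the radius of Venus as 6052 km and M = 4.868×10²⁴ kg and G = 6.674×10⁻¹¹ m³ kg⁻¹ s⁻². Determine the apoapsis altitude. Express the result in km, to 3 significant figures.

μ = GM = 6.674×10⁻¹¹ × 4.868×10²⁴ = 3.249×10¹⁴ m³/s².
r_p = 6052 + 316.5 = 6368.5 km = 6.368×10⁶ m.
Specific energy ε = v²/2 − μ/r = -1.651×10⁷ J/kg, so a = −μ/(2ε) = 9.838×10⁶ m.
The apsides satisfy r_p + r_a = 2a, so the apoapsis radius is 2a − r_p = 1.331×10⁷ m = 13307 km.
Apoapsis altitude = 13307 − 6052 = 7255.4 km.

apoapsis altitude ≈ 7260 km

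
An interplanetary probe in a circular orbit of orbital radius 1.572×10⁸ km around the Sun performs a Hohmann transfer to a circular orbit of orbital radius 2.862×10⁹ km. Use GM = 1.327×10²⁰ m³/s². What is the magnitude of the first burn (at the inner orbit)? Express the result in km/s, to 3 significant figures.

r₁ = 1.572×10⁸ km = 1.572×10¹¹ m.
r₂ = 2.862×10⁹ km = 2.862×10¹² m.
Transfer ellipse a_t = (r₁ + r₂)/2 = 1.510×10¹² m.
At r₁: circular v_c1 = √(μ/r₁) = 29050 m/s; transfer-perihelion v_p = √[μ(2/r₁ − 1/a_t)] = 40000 m/s.
Δv₁ = v_p − v_c1 = 10950 m/s.
= 10.95 km/s.

Δv ≈ 11.0 km/s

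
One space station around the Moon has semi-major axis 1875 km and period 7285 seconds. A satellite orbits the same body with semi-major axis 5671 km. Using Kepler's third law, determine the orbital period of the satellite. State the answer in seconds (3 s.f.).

Kepler's third law: T² ∝ a³, so T₂ = T₁ (a₂/a₁)^(3/2).
a₂/a₁ = 3.025, (a₂/a₁)^(3/2) = 5.260.
T₂ = 7285 × 5.260 = 38320 seconds.

T₂ ≈ 38300 seconds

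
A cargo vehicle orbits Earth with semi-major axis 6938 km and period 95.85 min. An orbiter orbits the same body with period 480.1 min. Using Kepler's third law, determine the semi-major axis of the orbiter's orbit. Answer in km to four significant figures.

Kepler's third law: a³ ∝ T², so a₂ = a₁ (T₂/T₁)^(2/3).
T₂/T₁ = 5.009, (T₂/T₁)^(2/3) = 2.927.
a₂ = 6938 × 2.927 = 20310 km.

a₂ ≈ 20310 km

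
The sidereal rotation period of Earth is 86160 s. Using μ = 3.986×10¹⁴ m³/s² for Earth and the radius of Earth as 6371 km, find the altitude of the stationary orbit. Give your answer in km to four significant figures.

A synchronous orbit has period T, so by Kepler's third law a = (μT²/4π²)^(1/3).
μT²/4π² = 3.986×10¹⁴ × (8.616×10⁴)² / 39.48 = 7.495×10²² m³.
a = 4.216×10⁷ m = 42163 km.
Altitude h = a − R = 42163 − 6371 = 35792 km.

h_sync ≈ 35790 km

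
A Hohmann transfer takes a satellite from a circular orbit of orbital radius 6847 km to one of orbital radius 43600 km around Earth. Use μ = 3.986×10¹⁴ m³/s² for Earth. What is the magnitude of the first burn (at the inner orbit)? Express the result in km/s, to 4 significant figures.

Δv ≈ 2.401 km/s

r₁ = 6847 km = 6.847×10⁶ m.
r₂ = 43600 km = 4.360×10⁷ m.
Transfer ellipse a_t = (r₁ + r₂)/2 = 2.522×10⁷ m.
At r₁: circular v_c1 = √(μ/r₁) = 7630 m/s; transfer-perigee v_p = √[μ(2/r₁ − 1/a_t)] = 10030 m/s.
Δv₁ = v_p − v_c1 = 2401 m/s.
= 2.401 km/s.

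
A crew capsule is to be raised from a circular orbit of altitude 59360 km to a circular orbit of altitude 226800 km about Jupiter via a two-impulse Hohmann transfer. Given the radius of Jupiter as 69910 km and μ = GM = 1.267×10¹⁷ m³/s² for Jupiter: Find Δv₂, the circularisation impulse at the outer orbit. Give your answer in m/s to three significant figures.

r₁ = 69910 + 59360 = 129270 km = 1.2927×10⁸ m.
r₂ = 69910 + 226800 = 296710 km = 2.9671×10⁸ m.
Transfer ellipse a_t = (r₁ + r₂)/2 = 2.130×10⁸ m.
At r₁: circular v_c1 = √(μ/r₁) = 31310 m/s; transfer-perijove v_p = √[μ(2/r₁ − 1/a_t)] = 36950 m/s.
At r₂: circular v_c2 = √(μ/r₂) = 20660 m/s; transfer-apojove v_a = √[μ(2/r₂ − 1/a_t)] = 16100 m/s.
Δv₂ = v_c2 − v_a = 4566 m/s.

Δv ≈ 4570 m/s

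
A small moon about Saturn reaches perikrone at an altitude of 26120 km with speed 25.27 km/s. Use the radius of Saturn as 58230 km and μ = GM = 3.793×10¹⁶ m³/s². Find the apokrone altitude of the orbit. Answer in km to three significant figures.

r_p = 58230 + 26120 = 84350 km = 8.435×10⁷ m.
Specific energy ε = v²/2 − μ/r = -1.304×10⁸ J/kg, so a = −μ/(2ε) = 1.455×10⁸ m.
The apsides satisfy r_p + r_a = 2a, so the apokrone radius is 2a − r_p = 2.066×10⁸ m = 2.0655×10⁵ km.
Apokrone altitude = 2.0655×10⁵ − 58230 = 1.4832×10⁵ km.

apokrone altitude ≈ 1.48×10⁵ km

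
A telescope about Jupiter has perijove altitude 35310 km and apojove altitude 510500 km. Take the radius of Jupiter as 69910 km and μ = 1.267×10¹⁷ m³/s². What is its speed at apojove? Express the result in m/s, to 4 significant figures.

r_p = 69910 + 35310 = 105220 km = 1.0522×10⁸ m.
r_a = 69910 + 510500 = 580410 km = 5.8041×10⁸ m.
Semi-major axis a = (r_p + r_a)/2 = 3.4282×10⁵ km = 3.428×10⁸ m.
Vis-viva: v² = μ(2/r − 1/a) = 1.267×10¹⁷ × (3.446×10⁻⁹ − 2.917×10⁻⁹) = 6.700×10⁷ m²/s².
v = 8185 m/s.

v ≈ 8185 m/s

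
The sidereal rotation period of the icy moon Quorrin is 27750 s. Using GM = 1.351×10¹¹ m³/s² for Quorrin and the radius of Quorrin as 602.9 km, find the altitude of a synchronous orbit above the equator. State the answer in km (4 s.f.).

A synchronous orbit has period T, so by Kepler's third law a = (μT²/4π²)^(1/3).
μT²/4π² = 1.351×10¹¹ × (2.775×10⁴)² / 39.48 = 2.635×10¹⁸ m³.
a = 1.381×10⁶ m = 1381.3 km.
Altitude h = a − R = 1381.3 − 602.9 = 778.35 km.

h_sync ≈ 778.4 km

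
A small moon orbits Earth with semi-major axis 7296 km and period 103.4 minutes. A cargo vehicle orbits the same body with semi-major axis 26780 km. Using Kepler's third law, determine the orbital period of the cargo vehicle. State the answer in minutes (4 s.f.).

T₂ ≈ 727.1 minutes

Kepler's third law: T² ∝ a³, so T₂ = T₁ (a₂/a₁)^(3/2).
a₂/a₁ = 3.671, (a₂/a₁)^(3/2) = 7.032.
T₂ = 103.4 × 7.032 = 727.1 minutes.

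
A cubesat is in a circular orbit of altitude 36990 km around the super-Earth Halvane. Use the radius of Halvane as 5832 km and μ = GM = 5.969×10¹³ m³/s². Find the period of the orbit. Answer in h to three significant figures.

T ≈ 63.3 h

r = 5832 + 36990 = 42822 km = 4.2822×10⁷ m.
Kepler's third law: T = 2π√(r³/μ) = 2π√((4.282×10⁷)³ / 5.969×10¹³).
r³/μ = 1.316×10⁹ s², so T = 2π × 3.627×10⁴ = 2.279×10⁵ s.
Converting: 2.279×10⁵ s ÷ 3600 = 63.30 h.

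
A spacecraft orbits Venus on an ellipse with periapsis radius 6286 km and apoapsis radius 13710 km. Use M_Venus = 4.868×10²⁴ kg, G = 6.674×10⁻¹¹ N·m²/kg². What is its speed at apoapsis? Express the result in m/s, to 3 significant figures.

v ≈ 3860 m/s

μ = GM = 6.674×10⁻¹¹ × 4.868×10²⁴ = 3.249×10¹⁴ m³/s².
Semi-major axis a = (r_p + r_a)/2 = 9998.0 km = 9.998×10⁶ m.
Vis-viva: v² = μ(2/r − 1/a) = 3.249×10¹⁴ × (1.459×10⁻⁷ − 1.000×10⁻⁷) = 1.490×10⁷ m²/s².
v = 3860 m/s.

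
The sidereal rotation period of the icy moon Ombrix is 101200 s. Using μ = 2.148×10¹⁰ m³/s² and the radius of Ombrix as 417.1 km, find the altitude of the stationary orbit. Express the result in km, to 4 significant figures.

h_sync ≈ 1356 km

A synchronous orbit has period T, so by Kepler's third law a = (μT²/4π²)^(1/3).
μT²/4π² = 2.148×10¹⁰ × (1.012×10⁵)² / 39.48 = 5.572×10¹⁸ m³.
a = 1.773×10⁶ m = 1772.9 km.
Altitude h = a − R = 1772.9 − 417.1 = 1355.8 km.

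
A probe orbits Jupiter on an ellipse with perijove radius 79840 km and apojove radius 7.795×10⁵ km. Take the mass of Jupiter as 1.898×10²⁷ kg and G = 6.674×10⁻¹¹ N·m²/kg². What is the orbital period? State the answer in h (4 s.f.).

T ≈ 43.68 h

μ = GM = 6.674×10⁻¹¹ × 1.898×10²⁷ = 1.267×10¹⁷ m³/s².
Semi-major axis a = (r_p + r_a)/2 = (79840 + 7.7950×10⁵)/2 = 4.2967×10⁵ km = 4.297×10⁸ m.
By Kepler's third law T = 2π√(a³/μ) = 2π × 2.502×10⁴ = 1.572×10⁵ s.
= 43.68 h.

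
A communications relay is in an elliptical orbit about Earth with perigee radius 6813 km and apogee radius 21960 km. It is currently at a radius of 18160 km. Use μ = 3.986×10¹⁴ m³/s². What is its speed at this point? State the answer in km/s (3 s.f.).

Semi-major axis a = (r_p + r_a)/2 = 14386 km = 1.439×10⁷ m.
Vis-viva: v² = μ(2/r − 1/a) = 3.986×10¹⁴ × (1.101×10⁻⁷ − 6.951×10⁻⁸) = 1.619×10⁷ m²/s².
v = 4024 m/s = 4.024 km/s.

v ≈ 4.02 km/s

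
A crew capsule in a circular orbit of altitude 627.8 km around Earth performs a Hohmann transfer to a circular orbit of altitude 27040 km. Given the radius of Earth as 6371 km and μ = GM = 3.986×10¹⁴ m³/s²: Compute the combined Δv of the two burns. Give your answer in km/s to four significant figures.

Δv_total ≈ 3.579 km/s

r₁ = 6371 + 627.8 = 6998.8 km = 6.9988×10⁶ m.
r₂ = 6371 + 27040 = 33411 km = 3.3411×10⁷ m.
Transfer ellipse a_t = (r₁ + r₂)/2 = 2.020×10⁷ m.
At r₁: circular v_c1 = √(μ/r₁) = 7547 m/s; transfer-perigee v_p = √[μ(2/r₁ − 1/a_t)] = 9705 m/s.
Δv₁ = v_p − v_c1 = 2158 m/s.
At r₂: circular v_c2 = √(μ/r₂) = 3454 m/s; transfer-apogee v_a = √[μ(2/r₂ − 1/a_t)] = 2033 m/s.
Δv₂ = v_c2 − v_a = 1421 m/s.
Total Δv = Δv₁ + Δv₂ = 3579 m/s = 3.579 km/s.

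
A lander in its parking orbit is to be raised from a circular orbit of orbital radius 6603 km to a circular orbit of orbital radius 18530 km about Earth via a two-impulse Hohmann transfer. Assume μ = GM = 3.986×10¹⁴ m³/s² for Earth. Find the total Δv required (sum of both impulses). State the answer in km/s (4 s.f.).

Δv_total ≈ 2.941 km/s

r₁ = 6603 km = 6.603×10⁶ m.
r₂ = 18530 km = 1.853×10⁷ m.
Transfer ellipse a_t = (r₁ + r₂)/2 = 1.257×10⁷ m.
At r₁: circular v_c1 = √(μ/r₁) = 7770 m/s; transfer-perigee v_p = √[μ(2/r₁ − 1/a_t)] = 9435 m/s.
Δv₁ = v_p − v_c1 = 1665 m/s.
At r₂: circular v_c2 = √(μ/r₂) = 4638 m/s; transfer-apogee v_a = √[μ(2/r₂ − 1/a_t)] = 3362 m/s.
Δv₂ = v_c2 − v_a = 1276 m/s.
Total Δv = Δv₁ + Δv₂ = 2941 m/s = 2.941 km/s.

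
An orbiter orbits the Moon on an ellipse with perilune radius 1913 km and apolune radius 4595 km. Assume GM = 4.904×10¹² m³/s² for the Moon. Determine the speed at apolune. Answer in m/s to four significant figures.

v ≈ 792.1 m/s

Semi-major axis a = (r_p + r_a)/2 = 3254.0 km = 3.254×10⁶ m.
Vis-viva: v² = μ(2/r − 1/a) = 4.904×10¹² × (4.353×10⁻⁷ − 3.073×10⁻⁷) = 6.274×10⁵ m²/s².
v = 792.1 m/s.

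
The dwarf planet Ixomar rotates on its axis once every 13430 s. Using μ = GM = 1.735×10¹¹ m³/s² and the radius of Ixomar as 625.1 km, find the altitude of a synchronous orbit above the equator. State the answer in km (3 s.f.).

A synchronous orbit has period T, so by Kepler's third law a = (μT²/4π²)^(1/3).
μT²/4π² = 1.735×10¹¹ × (1.343×10⁴)² / 39.48 = 7.927×10¹⁷ m³.
a = 9.255×10⁵ m = 925.47 km.
Altitude h = a − R = 925.47 − 625.1 = 300.37 km.

h_sync ≈ 300 km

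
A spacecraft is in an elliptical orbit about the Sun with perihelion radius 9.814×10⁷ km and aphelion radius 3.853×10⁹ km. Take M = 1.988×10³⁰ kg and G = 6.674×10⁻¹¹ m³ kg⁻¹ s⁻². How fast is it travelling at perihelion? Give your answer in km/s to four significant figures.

v ≈ 51.35 km/s

μ = GM = 6.674×10⁻¹¹ × 1.988×10³⁰ = 1.327×10²⁰ m³/s².
Semi-major axis a = (r_p + r_a)/2 = 1.9756×10⁹ km = 1.976×10¹² m.
Vis-viva: v² = μ(2/r − 1/a) = 1.327×10²⁰ × (2.038×10⁻¹¹ − 5.062×10⁻¹³) = 2.637×10⁹ m²/s².
v = 51350 m/s = 51.35 km/s.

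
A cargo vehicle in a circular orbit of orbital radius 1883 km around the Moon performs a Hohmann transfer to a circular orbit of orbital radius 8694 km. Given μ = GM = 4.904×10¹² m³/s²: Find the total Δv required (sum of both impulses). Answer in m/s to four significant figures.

Δv_total ≈ 758.2 m/s

r₁ = 1883 km = 1.883×10⁶ m.
r₂ = 8694 km = 8.694×10⁶ m.
Transfer ellipse a_t = (r₁ + r₂)/2 = 5.288×10⁶ m.
At r₁: circular v_c1 = √(μ/r₁) = 1614 m/s; transfer-perilune v_p = √[μ(2/r₁ − 1/a_t)] = 2069 m/s.
Δv₁ = v_p − v_c1 = 455.4 m/s.
At r₂: circular v_c2 = √(μ/r₂) = 751.0 m/s; transfer-apolune v_a = √[μ(2/r₂ − 1/a_t)] = 448.2 m/s.
Δv₂ = v_c2 − v_a = 302.9 m/s.
Total Δv = Δv₁ + Δv₂ = 758.2 m/s.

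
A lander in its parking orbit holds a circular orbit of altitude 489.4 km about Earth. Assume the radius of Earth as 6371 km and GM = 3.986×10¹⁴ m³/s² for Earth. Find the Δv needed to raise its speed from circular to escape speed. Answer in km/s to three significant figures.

Δv ≈ 3.16 km/s

r = 6371 + 489.4 = 6860.4 km = 6.8604×10⁶ m.
Circular speed v_c = √(μ/r) = 7622 m/s.
Escape speed v_esc = √(2μ/r) = √2 × v_c = 10780 m/s.
Δv = v_esc − v_c = 3157 m/s = 3.157 km/s.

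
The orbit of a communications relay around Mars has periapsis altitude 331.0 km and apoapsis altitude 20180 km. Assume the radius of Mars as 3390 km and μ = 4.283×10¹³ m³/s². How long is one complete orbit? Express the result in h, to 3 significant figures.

r_p = 3390 + 331.0 = 3721.0 km = 3.7210×10⁶ m.
r_a = 3390 + 20180 = 23570 km = 2.3570×10⁷ m.
Semi-major axis a = (r_p + r_a)/2 = (3721.0 + 23570)/2 = 13646 km = 1.365×10⁷ m.
By Kepler's third law T = 2π√(a³/μ) = 2π × 7.702×10³ = 4.839×10⁴ s.
= 13.44 h.

T ≈ 13.4 h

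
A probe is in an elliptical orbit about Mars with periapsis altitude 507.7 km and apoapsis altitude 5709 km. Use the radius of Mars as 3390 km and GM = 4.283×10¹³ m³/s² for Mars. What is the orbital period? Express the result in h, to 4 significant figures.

T ≈ 4.418 h

r_p = 3390 + 507.7 = 3897.7 km = 3.8977×10⁶ m.
r_a = 3390 + 5709 = 9099.0 km = 9.0990×10⁶ m.
Semi-major axis a = (r_p + r_a)/2 = (3897.7 + 9099.0)/2 = 6498.4 km = 6.498×10⁶ m.
By Kepler's third law T = 2π√(a³/μ) = 2π × 2.531×10³ = 1.590×10⁴ s.
= 4.418 h.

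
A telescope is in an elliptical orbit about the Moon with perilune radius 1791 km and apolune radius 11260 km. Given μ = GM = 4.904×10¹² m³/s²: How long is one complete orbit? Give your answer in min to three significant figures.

Semi-major axis a = (r_p + r_a)/2 = (1791.0 + 11260)/2 = 6525.5 km = 6.526×10⁶ m.
By Kepler's third law T = 2π√(a³/μ) = 2π × 7.527×10³ = 4.730×10⁴ s.
= 788.3 min.

T ≈ 788 min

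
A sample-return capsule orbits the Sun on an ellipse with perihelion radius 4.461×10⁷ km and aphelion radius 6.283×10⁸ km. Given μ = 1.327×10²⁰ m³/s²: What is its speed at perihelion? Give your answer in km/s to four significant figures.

Semi-major axis a = (r_p + r_a)/2 = 3.3646×10⁸ km = 3.365×10¹¹ m.
Vis-viva: v² = μ(2/r − 1/a) = 1.327×10²⁰ × (4.483×10⁻¹¹ − 2.972×10⁻¹²) = 5.555×10⁹ m²/s².
v = 74530 m/s = 74.53 km/s.

v ≈ 74.53 km/s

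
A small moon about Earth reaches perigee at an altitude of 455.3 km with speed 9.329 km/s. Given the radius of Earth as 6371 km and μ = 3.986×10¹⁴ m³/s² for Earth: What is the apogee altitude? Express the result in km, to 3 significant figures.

r_p = 6371 + 455.3 = 6826.3 km = 6.826×10⁶ m.
Specific energy ε = v²/2 − μ/r = -1.488×10⁷ J/kg, so a = −μ/(2ε) = 1.340×10⁷ m.
The apsides satisfy r_p + r_a = 2a, so the apogee radius is 2a − r_p = 1.997×10⁷ m = 19967 km.
Apogee altitude = 19967 − 6371 = 13596 km.

apogee altitude ≈ 13600 km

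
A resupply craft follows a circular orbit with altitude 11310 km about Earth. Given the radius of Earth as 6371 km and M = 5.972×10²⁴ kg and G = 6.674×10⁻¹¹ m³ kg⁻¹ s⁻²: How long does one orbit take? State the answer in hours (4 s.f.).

T ≈ 6.500 hours

μ = GM = 6.674×10⁻¹¹ × 5.972×10²⁴ = 3.986×10¹⁴ m³/s².
r = 6371 + 11310 = 17681 km = 1.7681×10⁷ m.
Kepler's third law: T = 2π√(r³/μ) = 2π√((1.768×10⁷)³ / 3.986×10¹⁴).
r³/μ = 1.387×10⁷ s², so T = 2π × 3.724×10³ = 2.340×10⁴ s.
Converting: 2.340×10⁴ s ÷ 3600 = 6.500 hours.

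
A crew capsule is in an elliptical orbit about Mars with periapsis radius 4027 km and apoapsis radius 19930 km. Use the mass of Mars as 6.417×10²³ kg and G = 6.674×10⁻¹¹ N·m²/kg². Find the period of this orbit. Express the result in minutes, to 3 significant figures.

μ = GM = 6.674×10⁻¹¹ × 6.417×10²³ = 4.283×10¹³ m³/s².
Semi-major axis a = (r_p + r_a)/2 = (4027.0 + 19930)/2 = 11978 km = 1.198×10⁷ m.
By Kepler's third law T = 2π√(a³/μ) = 2π × 6.335×10³ = 3.980×10⁴ s.
= 663.4 minutes.

T ≈ 663 minutes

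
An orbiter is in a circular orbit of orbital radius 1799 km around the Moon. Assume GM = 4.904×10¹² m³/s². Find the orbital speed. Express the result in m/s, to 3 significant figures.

v ≈ 1650 m/s

r = 1799 km = 1.799×10⁶ m.
For a circular orbit v = √(μ/r) = √(4.904×10¹² / 1.799×10⁶) = √(2.726×10⁶) = 1651 m/s.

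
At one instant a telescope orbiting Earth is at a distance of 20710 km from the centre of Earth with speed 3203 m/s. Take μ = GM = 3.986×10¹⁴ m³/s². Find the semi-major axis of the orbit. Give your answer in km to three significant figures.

a ≈ 14100 km

r = 2.071×10⁷ m.
Vis-viva rearranged: 1/a = 2/r − v²/μ = 9.657×10⁻⁸ − 2.574×10⁻⁸ = 7.083×10⁻⁸ m⁻¹.
a = 1.412×10⁷ m = 14118 km.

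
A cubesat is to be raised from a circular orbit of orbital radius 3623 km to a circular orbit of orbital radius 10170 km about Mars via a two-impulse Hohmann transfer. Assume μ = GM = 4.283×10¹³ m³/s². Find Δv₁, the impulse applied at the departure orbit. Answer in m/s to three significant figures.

r₁ = 3623 km = 3.623×10⁶ m.
r₂ = 10170 km = 1.017×10⁷ m.
Transfer ellipse a_t = (r₁ + r₂)/2 = 6.896×10⁶ m.
At r₁: circular v_c1 = √(μ/r₁) = 3438 m/s; transfer-periapsis v_p = √[μ(2/r₁ − 1/a_t)] = 4175 m/s.
Δv₁ = v_p − v_c1 = 737.0 m/s.

Δv ≈ 737 m/s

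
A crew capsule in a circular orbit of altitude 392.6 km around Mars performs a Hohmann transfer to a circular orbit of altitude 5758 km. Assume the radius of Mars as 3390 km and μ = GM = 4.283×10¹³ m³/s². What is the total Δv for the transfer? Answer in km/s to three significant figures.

r₁ = 3390 + 392.6 = 3782.6 km = 3.7826×10⁶ m.
r₂ = 3390 + 5758 = 9148.0 km = 9.1480×10⁶ m.
Transfer ellipse a_t = (r₁ + r₂)/2 = 6.465×10⁶ m.
At r₁: circular v_c1 = √(μ/r₁) = 3365 m/s; transfer-periapsis v_p = √[μ(2/r₁ − 1/a_t)] = 4003 m/s.
Δv₁ = v_p − v_c1 = 637.7 m/s.
At r₂: circular v_c2 = √(μ/r₂) = 2164 m/s; transfer-apoapsis v_a = √[μ(2/r₂ − 1/a_t)] = 1655 m/s.
Δv₂ = v_c2 − v_a = 508.7 m/s.
Total Δv = Δv₁ + Δv₂ = 1146 m/s = 1.146 km/s.

Δv_total ≈ 1.15 km/s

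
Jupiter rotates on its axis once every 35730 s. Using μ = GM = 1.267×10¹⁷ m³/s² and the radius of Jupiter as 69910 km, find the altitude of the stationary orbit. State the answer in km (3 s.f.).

A synchronous orbit has period T, so by Kepler's third law a = (μT²/4π²)^(1/3).
μT²/4π² = 1.267×10¹⁷ × (3.573×10⁴)² / 39.48 = 4.097×10²⁴ m³.
a = 1.600×10⁸ m = 1.6002×10⁵ km.
Altitude h = a − R = 1.6002×10⁵ − 69910 = 90105 km.

h_sync ≈ 90100 km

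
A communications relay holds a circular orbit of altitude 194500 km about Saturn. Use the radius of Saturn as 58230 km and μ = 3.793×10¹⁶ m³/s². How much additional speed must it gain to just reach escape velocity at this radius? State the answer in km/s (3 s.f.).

Δv ≈ 5.07 km/s

r = 58230 + 194500 = 252730 km = 2.5273×10⁸ m.
Circular speed v_c = √(μ/r) = 12250 m/s.
Escape speed v_esc = √(2μ/r) = √2 × v_c = 17330 m/s.
Δv = v_esc − v_c = 5074 m/s = 5.074 km/s.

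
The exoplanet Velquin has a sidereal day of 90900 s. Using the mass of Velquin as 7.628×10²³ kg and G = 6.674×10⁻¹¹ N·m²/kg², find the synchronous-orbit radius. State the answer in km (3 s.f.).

μ = GM = 6.674×10⁻¹¹ × 7.628×10²³ = 5.091×10¹³ m³/s².
A synchronous orbit has period T, so by Kepler's third law a = (μT²/4π²)^(1/3).
μT²/4π² = 5.091×10¹³ × (9.090×10⁴)² / 39.48 = 1.066×10²² m³.
a = 2.201×10⁷ m = 22005 km.

r_sync ≈ 22000 km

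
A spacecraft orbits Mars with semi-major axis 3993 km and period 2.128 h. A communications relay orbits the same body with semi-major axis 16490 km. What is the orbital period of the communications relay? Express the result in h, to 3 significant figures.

Kepler's third law: T² ∝ a³, so T₂ = T₁ (a₂/a₁)^(3/2).
a₂/a₁ = 4.130, (a₂/a₁)^(3/2) = 8.392.
T₂ = 2.128 × 8.392 = 17.86 h.

T₂ ≈ 17.9 h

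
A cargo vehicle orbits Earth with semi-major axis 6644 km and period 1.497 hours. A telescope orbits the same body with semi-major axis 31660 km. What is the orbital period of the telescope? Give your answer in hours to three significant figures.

T₂ ≈ 15.6 hours

Kepler's third law: T² ∝ a³, so T₂ = T₁ (a₂/a₁)^(3/2).
a₂/a₁ = 4.765, (a₂/a₁)^(3/2) = 10.40.
T₂ = 1.497 × 10.40 = 15.57 hours.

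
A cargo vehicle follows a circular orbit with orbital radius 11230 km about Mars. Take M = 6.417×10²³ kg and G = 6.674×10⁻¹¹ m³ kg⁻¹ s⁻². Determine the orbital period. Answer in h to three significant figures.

T ≈ 10.0 h

μ = GM = 6.674×10⁻¹¹ × 6.417×10²³ = 4.283×10¹³ m³/s².
r = 11230 km = 1.123×10⁷ m.
Kepler's third law: T = 2π√(r³/μ) = 2π√((1.123×10⁷)³ / 4.283×10¹³).
r³/μ = 3.307×10⁷ s², so T = 2π × 5.751×10³ = 3.613×10⁴ s.
Converting: 3.613×10⁴ s ÷ 3600 = 10.04 h.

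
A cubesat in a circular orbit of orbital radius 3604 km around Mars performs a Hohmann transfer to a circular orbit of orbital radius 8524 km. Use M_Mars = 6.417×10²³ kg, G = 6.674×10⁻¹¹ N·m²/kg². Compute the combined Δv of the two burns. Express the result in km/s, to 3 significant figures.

μ = GM = 6.674×10⁻¹¹ × 6.417×10²³ = 4.283×10¹³ m³/s².
r₁ = 3604 km = 3.604×10⁶ m.
r₂ = 8524 km = 8.524×10⁶ m.
Transfer ellipse a_t = (r₁ + r₂)/2 = 6.064×10⁶ m.
At r₁: circular v_c1 = √(μ/r₁) = 3447 m/s; transfer-periapsis v_p = √[μ(2/r₁ − 1/a_t)] = 4087 m/s.
Δv₁ = v_p − v_c1 = 639.8 m/s.
At r₂: circular v_c2 = √(μ/r₂) = 2241 m/s; transfer-apoapsis v_a = √[μ(2/r₂ − 1/a_t)] = 1728 m/s.
Δv₂ = v_c2 − v_a = 513.5 m/s.
Total Δv = Δv₁ + Δv₂ = 1153 m/s = 1.153 km/s.

Δv_total ≈ 1.15 km/s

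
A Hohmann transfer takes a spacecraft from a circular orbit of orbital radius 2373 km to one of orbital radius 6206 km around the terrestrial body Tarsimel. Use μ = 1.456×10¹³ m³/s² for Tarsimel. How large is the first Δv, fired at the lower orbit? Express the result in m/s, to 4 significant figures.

Δv ≈ 502.4 m/s

r₁ = 2373 km = 2.373×10⁶ m.
r₂ = 6206 km = 6.206×10⁶ m.
Transfer ellipse a_t = (r₁ + r₂)/2 = 4.290×10⁶ m.
At r₁: circular v_c1 = √(μ/r₁) = 2477 m/s; transfer-periapsis v_p = √[μ(2/r₁ − 1/a_t)] = 2979 m/s.
Δv₁ = v_p − v_c1 = 502.4 m/s.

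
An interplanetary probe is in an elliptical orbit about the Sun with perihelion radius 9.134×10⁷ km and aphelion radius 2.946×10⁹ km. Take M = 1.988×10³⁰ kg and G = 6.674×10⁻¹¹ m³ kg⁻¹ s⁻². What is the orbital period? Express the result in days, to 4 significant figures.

μ = GM = 6.674×10⁻¹¹ × 1.988×10³⁰ = 1.327×10²⁰ m³/s².
Semi-major axis a = (r_p + r_a)/2 = (9.1340×10⁷ + 2.9460×10⁹)/2 = 1.5187×10⁹ km = 1.519×10¹² m.
By Kepler's third law T = 2π√(a³/μ) = 2π × 1.625×10⁸ = 1.021×10⁹ s.
= 11820 days.

T ≈ 11820 days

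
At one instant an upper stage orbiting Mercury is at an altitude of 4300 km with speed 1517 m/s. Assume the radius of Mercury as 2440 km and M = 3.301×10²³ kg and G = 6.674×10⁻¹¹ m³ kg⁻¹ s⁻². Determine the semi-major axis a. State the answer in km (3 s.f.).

a ≈ 5200 km

μ = GM = 6.674×10⁻¹¹ × 3.301×10²³ = 2.203×10¹³ m³/s².
r = 2440 + 4300 = 6740.0 km = 6.740×10⁶ m.
Specific orbital energy ε = v²/2 − μ/r = (1517)²/2 − 2.203×10¹³/6.740×10⁶ = -2.118×10⁶ J/kg.
Since ε = −μ/(2a), a = −μ/(2ε) = 5.201×10⁶ m = 5200.8 km.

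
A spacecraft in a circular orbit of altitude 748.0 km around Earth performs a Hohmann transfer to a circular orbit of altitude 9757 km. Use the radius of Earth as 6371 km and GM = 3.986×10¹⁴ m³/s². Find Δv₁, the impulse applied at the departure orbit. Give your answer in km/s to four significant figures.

r₁ = 6371 + 748.0 = 7119.0 km = 7.1190×10⁶ m.
r₂ = 6371 + 9757 = 16128 km = 1.6128×10⁷ m.
Transfer ellipse a_t = (r₁ + r₂)/2 = 1.162×10⁷ m.
At r₁: circular v_c1 = √(μ/r₁) = 7483 m/s; transfer-perigee v_p = √[μ(2/r₁ − 1/a_t)] = 8814 m/s.
Δv₁ = v_p − v_c1 = 1331 m/s.
= 1.331 km/s.

Δv ≈ 1.331 km/s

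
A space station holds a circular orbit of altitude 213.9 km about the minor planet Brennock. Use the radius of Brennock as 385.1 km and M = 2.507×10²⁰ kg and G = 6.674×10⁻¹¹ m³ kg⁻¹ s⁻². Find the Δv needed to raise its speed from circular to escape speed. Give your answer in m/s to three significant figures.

μ = GM = 6.674×10⁻¹¹ × 2.507×10²⁰ = 1.673×10¹⁰ m³/s².
r = 385.1 + 213.9 = 599.00 km = 5.9900×10⁵ m.
Circular speed v_c = √(μ/r) = 167.1 m/s.
Escape speed v_esc = √(2μ/r) = √2 × v_c = 236.4 m/s.
Δv = v_esc − v_c = 69.23 m/s.

Δv ≈ 69.2 m/s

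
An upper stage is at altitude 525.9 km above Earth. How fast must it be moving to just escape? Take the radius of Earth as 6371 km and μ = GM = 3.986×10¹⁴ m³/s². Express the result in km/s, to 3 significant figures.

v_esc ≈ 10.8 km/s

r = 6371 + 525.9 = 6896.9 km = 6.8969×10⁶ m.
Escape speed v_esc = √(2μ/r) = √(2 × 3.986×10¹⁴ / 6.897×10⁶) = √(1.156×10⁸) = 10750 m/s.
= 10.75 km/s.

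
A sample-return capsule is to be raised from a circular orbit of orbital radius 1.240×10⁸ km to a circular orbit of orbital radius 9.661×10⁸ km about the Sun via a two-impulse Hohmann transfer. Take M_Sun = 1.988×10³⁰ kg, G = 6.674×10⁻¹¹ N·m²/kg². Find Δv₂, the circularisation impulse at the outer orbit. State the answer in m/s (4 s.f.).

Δv ≈ 6129 m/s

μ = GM = 6.674×10⁻¹¹ × 1.988×10³⁰ = 1.327×10²⁰ m³/s².
r₁ = 1.240×10⁸ km = 1.240×10¹¹ m.
r₂ = 9.661×10⁸ km = 9.661×10¹¹ m.
Transfer ellipse a_t = (r₁ + r₂)/2 = 5.450×10¹¹ m.
At r₁: circular v_c1 = √(μ/r₁) = 32710 m/s; transfer-perihelion v_p = √[μ(2/r₁ − 1/a_t)] = 43550 m/s.
At r₂: circular v_c2 = √(μ/r₂) = 11720 m/s; transfer-aphelion v_a = √[μ(2/r₂ − 1/a_t)] = 5590 m/s.
Δv₂ = v_c2 − v_a = 6129 m/s.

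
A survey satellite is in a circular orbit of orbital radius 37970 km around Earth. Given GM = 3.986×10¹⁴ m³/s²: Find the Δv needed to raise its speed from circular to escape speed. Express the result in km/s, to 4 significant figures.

Δv ≈ 1.342 km/s

r = 37970 km = 3.797×10⁷ m.
Circular speed v_c = √(μ/r) = 3240 m/s.
Escape speed v_esc = √(2μ/r) = √2 × v_c = 4582 m/s.
Δv = v_esc − v_c = 1342 m/s = 1.342 km/s.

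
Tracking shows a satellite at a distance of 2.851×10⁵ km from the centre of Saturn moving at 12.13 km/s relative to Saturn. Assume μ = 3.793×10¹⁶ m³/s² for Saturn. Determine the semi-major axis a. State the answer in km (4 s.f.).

r = 2.851×10⁸ m.
Specific orbital energy ε = v²/2 − μ/r = (12130)²/2 − 3.793×10¹⁶/2.851×10⁸ = -5.947×10⁷ J/kg.
Since ε = −μ/(2a), a = −μ/(2ε) = 3.189×10⁸ m = 3.1889×10⁵ km.

a ≈ 3.189×10⁵ km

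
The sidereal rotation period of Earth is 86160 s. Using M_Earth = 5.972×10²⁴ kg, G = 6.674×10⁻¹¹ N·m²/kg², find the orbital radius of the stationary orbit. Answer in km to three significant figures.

r_sync ≈ 42200 km

μ = GM = 6.674×10⁻¹¹ × 5.972×10²⁴ = 3.986×10¹⁴ m³/s².
A synchronous orbit has period T, so by Kepler's third law a = (μT²/4π²)^(1/3).
μT²/4π² = 3.986×10¹⁴ × (8.616×10⁴)² / 39.48 = 7.495×10²² m³.
a = 4.216×10⁷ m = 42162 km.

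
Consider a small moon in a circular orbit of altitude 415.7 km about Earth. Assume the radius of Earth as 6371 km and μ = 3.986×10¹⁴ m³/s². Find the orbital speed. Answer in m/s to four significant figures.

v ≈ 7664 m/s

r = 6371 + 415.7 = 6786.7 km = 6.7867×10⁶ m.
For a circular orbit v = √(μ/r) = √(3.986×10¹⁴ / 6.787×10⁶) = √(5.873×10⁷) = 7664 m/s.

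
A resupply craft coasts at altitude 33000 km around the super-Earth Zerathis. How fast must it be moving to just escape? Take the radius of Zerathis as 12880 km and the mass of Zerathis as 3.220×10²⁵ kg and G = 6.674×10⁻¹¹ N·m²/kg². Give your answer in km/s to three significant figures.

v_esc ≈ 9.68 km/s

μ = GM = 6.674×10⁻¹¹ × 3.220×10²⁵ = 2.149×10¹⁵ m³/s².
r = 12880 + 33000 = 45880 km = 4.5880×10⁷ m.
Escape speed v_esc = √(2μ/r) = √(2 × 2.149×10¹⁵ / 4.588×10⁷) = √(9.368×10⁷) = 9679 m/s.
= 9.679 km/s.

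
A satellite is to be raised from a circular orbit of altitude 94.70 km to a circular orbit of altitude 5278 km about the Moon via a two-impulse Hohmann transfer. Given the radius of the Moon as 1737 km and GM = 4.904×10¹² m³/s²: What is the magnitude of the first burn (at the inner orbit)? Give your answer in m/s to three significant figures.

r₁ = 1737 + 94.70 = 1831.7 km = 1.8317×10⁶ m.
r₂ = 1737 + 5278 = 7015.0 km = 7.0150×10⁶ m.
Transfer ellipse a_t = (r₁ + r₂)/2 = 4.423×10⁶ m.
At r₁: circular v_c1 = √(μ/r₁) = 1636 m/s; transfer-perilune v_p = √[μ(2/r₁ − 1/a_t)] = 2061 m/s.
Δv₁ = v_p − v_c1 = 424.3 m/s.

Δv ≈ 424 m/s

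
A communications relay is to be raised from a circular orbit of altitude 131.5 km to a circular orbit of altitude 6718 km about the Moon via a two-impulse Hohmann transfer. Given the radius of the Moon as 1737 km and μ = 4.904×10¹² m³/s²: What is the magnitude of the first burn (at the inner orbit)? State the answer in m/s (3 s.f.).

Δv ≈ 453 m/s

r₁ = 1737 + 131.5 = 1868.5 km = 1.8685×10⁶ m.
r₂ = 1737 + 6718 = 8455.0 km = 8.4550×10⁶ m.
Transfer ellipse a_t = (r₁ + r₂)/2 = 5.162×10⁶ m.
At r₁: circular v_c1 = √(μ/r₁) = 1620 m/s; transfer-perilune v_p = √[μ(2/r₁ − 1/a_t)] = 2073 m/s.
Δv₁ = v_p − v_c1 = 453.4 m/s.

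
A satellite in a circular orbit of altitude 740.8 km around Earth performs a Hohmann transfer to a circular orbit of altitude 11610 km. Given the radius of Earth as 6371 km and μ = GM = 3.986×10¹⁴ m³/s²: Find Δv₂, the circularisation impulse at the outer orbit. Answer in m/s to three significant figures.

r₁ = 6371 + 740.8 = 7111.8 km = 7.1118×10⁶ m.
r₂ = 6371 + 11610 = 17981 km = 1.7981×10⁷ m.
Transfer ellipse a_t = (r₁ + r₂)/2 = 1.255×10⁷ m.
At r₁: circular v_c1 = √(μ/r₁) = 7487 m/s; transfer-perigee v_p = √[μ(2/r₁ − 1/a_t)] = 8962 m/s.
At r₂: circular v_c2 = √(μ/r₂) = 4708 m/s; transfer-apogee v_a = √[μ(2/r₂ − 1/a_t)] = 3545 m/s.
Δv₂ = v_c2 − v_a = 1163 m/s.

Δv ≈ 1160 m/s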